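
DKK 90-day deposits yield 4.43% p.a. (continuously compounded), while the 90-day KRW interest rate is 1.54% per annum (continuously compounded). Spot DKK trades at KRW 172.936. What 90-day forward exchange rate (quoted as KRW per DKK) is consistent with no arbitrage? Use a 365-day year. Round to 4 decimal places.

T = 90/365 years.
KRW accumulates by e^(0.0154×90/365) = 1.003804479.
DKK growth factor: e^(0.0443×90/365) = 1.010983165.
CIP: F = S · (grow KRW)/(grow DKK) = 172.936 × 1.003804479/1.010983165 = 171.708034 KRW per DKK.

171.7080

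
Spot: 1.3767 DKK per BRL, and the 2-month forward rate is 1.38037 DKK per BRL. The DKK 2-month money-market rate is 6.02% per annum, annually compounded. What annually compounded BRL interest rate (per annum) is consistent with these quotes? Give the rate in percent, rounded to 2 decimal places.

4.34%

T = 2/12 years.
CIP gives F = S · g_DKK/g_BRL, so g_DKK/g_BRL = 1.38037/1.3767 = 1.0026658.
The DKK side grows by (1 + 0.0602)^(2/12) = 1.0097905.
That pins the BRL growth at 1.0071058.
r = 1.0071058^(12/2) − 1 = 0.043399 → 4.34%.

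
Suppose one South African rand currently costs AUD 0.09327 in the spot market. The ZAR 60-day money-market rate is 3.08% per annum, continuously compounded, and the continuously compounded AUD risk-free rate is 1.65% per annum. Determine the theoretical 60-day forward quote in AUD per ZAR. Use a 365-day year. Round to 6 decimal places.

0.093051

T = 60/365 years.
AUD accumulates by e^(0.0165×60/365) = 1.002716.
Growth of 1 ZAR over T: e^(0.0308×60/365) = 1.0050759.
CIP: F = S · (grow AUD)/(grow ZAR) = 0.09327 × 1.002716/1.0050759 = 0.09305100 AUD per ZAR.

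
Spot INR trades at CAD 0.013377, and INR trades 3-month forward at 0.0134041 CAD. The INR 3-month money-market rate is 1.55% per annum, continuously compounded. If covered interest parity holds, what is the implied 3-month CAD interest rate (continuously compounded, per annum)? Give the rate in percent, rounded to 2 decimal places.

2.36%

T = 3/12 years.
CIP gives F = S · g_CAD/g_INR, so g_CAD/g_INR = 0.0134041/0.013377 = 1.0020259.
The INR side grows by e^(0.0155×3/12) = 1.0038825.
Hence g_CAD = 1.0059163.
Take logs: ln 1.0059163 / (3/12) = 0.023595, so 2.36%.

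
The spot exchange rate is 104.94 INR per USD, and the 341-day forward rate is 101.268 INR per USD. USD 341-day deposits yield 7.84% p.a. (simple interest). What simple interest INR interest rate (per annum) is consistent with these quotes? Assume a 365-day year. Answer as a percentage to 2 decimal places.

T = 341/365 years.
F/S = 101.268/104.94 = 0.9650086 = (growth of INR) / (growth of USD).
The USD side grows by 1 + 0.0784×341/365 = 1.0732449.
So the INR growth factor = 1.0356906.
r = (1.0356906 − 1)/(341/365) = 0.038203 → 3.82%.

3.82%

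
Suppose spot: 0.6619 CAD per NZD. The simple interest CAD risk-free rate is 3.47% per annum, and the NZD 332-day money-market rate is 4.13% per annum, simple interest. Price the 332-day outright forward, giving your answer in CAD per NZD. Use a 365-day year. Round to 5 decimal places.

T = 332/365 years.
CAD growth factor: 1 + 0.0347×332/365 = 1.0315627.
NZD growth factor: 1 + 0.0413×332/365 = 1.037566.
Forward (CAD per NZD) = 0.6619 × 1.0315627 / 1.037566 = 0.6580703.

0.65807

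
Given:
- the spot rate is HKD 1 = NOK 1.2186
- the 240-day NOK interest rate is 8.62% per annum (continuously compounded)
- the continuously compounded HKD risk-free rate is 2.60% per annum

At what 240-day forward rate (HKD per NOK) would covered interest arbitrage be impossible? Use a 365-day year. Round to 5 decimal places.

0.78877

T = 240/365 years.
NOK accumulates by e^(0.0862×240/365) = 1.0583165.
Growth of 1 HKD over T: e^(0.0260×240/365) = 1.0172429.
CIP: F = S · (grow NOK)/(grow HKD) = 1.2186 × 1.0583165/1.0172429 = 1.267804 NOK per HKD.
Quoted the other way: 1/1.267804 = 0.78877 HKD per NOK.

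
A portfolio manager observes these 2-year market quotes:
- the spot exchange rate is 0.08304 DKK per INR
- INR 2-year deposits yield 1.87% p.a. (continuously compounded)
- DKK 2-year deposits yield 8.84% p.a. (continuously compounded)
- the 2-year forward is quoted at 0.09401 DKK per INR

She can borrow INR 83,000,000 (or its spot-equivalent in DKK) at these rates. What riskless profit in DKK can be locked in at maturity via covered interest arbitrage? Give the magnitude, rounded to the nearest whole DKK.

T = 2 years.
Keep in INR, deliver into the forward: 83,000,000·1.038108181·0.09401 = DKK 8,100,181.66.
Swap to DKK now, deposit: 83,000,000·0.08304·1.193392391 = DKK 8,225,242.24.
The quoted forward undervalues INR, so borrow INR, convert to DKK at spot, deposit the DKK at 8.84%, and buy INR forward at 0.09401 to cover the loan.
Arbitrage profit = |8,100,181.66 − 8,225,242.24| = DKK 125,061.

DKK 125,061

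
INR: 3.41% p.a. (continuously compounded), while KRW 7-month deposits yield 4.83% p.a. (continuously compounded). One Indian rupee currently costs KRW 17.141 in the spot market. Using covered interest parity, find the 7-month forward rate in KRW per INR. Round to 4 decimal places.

17.2836

T = 7/12 years.
KRW accumulates by e^(0.0483×7/12) = 1.02857567.
INR accumulates by e^(0.0341×7/12) = 1.02009082.
Forward (KRW per INR) = 17.141 × 1.02857567 / 1.02009082 = 17.283574.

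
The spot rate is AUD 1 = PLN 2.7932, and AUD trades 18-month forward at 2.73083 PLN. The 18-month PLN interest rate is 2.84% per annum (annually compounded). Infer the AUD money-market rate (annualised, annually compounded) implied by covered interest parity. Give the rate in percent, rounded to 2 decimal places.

4.40%

T = 18/12 years.
By CIP, F/S equals the PLN-to-AUD growth ratio: 2.73083/2.7932 = 0.9776708.
The PLN side grows by (1 + 0.0284)^(18/12) = 1.042901.
Hence g_AUD = 1.066720.
Annualise: 1.066720^(12/18) − 1 = 0.044000 = 4.40%.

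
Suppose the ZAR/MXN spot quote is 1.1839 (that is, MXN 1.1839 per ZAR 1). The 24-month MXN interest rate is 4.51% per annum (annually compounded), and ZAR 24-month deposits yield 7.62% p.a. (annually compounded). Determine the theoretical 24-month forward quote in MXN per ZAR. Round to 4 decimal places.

T = 2 years.
MXN growth factor: (1 + 0.0451)^2 = 1.092234.
Growth of 1 ZAR over T: (1 + 0.0762)^2 = 1.1582064.
CIP: F = S · (grow MXN)/(grow ZAR) = 1.1839 × 1.092234/1.1582064 = 1.116464 MXN per ZAR.

1.1165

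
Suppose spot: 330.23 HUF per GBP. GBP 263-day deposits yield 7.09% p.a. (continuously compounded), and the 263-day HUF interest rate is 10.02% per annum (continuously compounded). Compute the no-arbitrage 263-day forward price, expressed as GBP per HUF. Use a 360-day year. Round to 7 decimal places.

0.0029641

T = 263/360 years.
Growth of 1 HUF over T: e^(0.1002×263/360) = 1.0759475.
GBP accumulates by e^(0.0709×263/360) = 1.0531613.
So F = 330.23 × 1.0759475 / 1.0531613 = 337.3749 (HUF/GBP).
Invert for GBP per HUF: 1 / 337.3749 = 0.0029641.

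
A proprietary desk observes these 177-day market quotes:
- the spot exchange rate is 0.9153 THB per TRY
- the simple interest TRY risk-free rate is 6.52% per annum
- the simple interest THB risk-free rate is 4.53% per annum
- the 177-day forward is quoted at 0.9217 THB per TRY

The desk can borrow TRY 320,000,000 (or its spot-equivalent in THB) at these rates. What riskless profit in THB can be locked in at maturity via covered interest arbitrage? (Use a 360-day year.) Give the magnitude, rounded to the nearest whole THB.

THB 4,979,395

T = 177/360 years.
Route A — deposit TRY, sell forward: 320,000,000 × 1.03205666667 × 0.9217 = THB 304,398,921.49.
Route B — convert at spot, deposit THB: 320,000,000 × 0.9153 × 1.0222725 = THB 299,419,526.16.
The quoted forward overvalues TRY, so borrow THB, buy TRY at spot, deposit the TRY at 6.52%, and sell the proceeds forward at 0.9217.
The gap between the two covered legs is THB 4,979,395.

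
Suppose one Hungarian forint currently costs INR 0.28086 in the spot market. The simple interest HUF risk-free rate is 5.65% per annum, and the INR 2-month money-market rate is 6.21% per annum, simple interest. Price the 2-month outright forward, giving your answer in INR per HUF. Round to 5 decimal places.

T = 2/12 years.
Growth of 1 INR over T: 1 + 0.0621×2/12 = 1.010350.
HUF accumulates by 1 + 0.0565×2/12 = 1.0094167.
CIP: F = S · (grow INR)/(grow HUF) = 0.28086 × 1.010350/1.0094167 = 0.2811197 INR per HUF.

0.28112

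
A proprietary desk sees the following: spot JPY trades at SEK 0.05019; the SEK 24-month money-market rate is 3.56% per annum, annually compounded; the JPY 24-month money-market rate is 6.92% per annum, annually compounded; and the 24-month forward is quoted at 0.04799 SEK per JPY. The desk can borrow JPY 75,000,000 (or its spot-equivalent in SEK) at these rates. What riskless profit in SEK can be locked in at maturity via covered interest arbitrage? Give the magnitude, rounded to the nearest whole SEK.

T = 2 years.
Keep in JPY, deliver into the forward: 75,000,000·1.14318864·0.04799 = SEK 4,114,621.71.
Swap to SEK now, deposit: 75,000,000·0.05019·1.07246736 = SEK 4,037,035.26.
The quoted forward overvalues JPY, so borrow SEK, buy JPY at spot, deposit the JPY at 6.92%, and sell the proceeds forward at 0.04799.
Arbitrage profit = |4,114,621.71 − 4,037,035.26| = SEK 77,586.

SEK 77,586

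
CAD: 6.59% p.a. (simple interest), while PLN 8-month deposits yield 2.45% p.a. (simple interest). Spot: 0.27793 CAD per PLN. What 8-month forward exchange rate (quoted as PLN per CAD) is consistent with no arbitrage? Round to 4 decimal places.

T = 8/12 years.
Growth of 1 CAD over T: 1 + 0.0659×8/12 = 1.0439333.
PLN accumulates by 1 + 0.0245×8/12 = 1.0163333.
So F = 0.27793 × 1.0439333 / 1.0163333 = 0.2854776 (CAD/PLN).
Invert for PLN per CAD: 1 / 0.2854776 = 3.5029.

3.5029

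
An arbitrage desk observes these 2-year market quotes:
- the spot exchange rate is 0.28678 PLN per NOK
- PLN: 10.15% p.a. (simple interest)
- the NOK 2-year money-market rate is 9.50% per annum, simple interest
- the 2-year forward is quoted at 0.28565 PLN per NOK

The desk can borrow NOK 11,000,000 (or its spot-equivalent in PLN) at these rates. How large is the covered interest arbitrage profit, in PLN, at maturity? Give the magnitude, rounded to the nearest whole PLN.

T = 2 years.
Invest the NOK and cover forward: 11,000,000 × 1.190000 × 0.28565 = PLN 3,739,158.50.
Convert at spot and invest in PLN: 11,000,000 × 0.28678 × 1.203000 = PLN 3,794,959.74.
The quoted forward undervalues NOK, so borrow NOK, convert to PLN at spot, deposit the PLN at 10.15%, and buy NOK forward at 0.28565 to cover the loan.
The gap between the two covered legs is PLN 55,801.

PLN 55,801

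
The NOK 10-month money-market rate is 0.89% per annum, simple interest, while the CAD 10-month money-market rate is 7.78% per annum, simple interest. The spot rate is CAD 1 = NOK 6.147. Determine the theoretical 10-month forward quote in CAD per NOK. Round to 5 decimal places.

T = 10/12 years.
NOK growth factor: 1 + 0.0089×10/12 = 1.0074167.
CAD growth factor: 1 + 0.0778×10/12 = 1.0648333.
Forward (NOK per CAD) = 6.147 × 1.0074167 / 1.0648333 = 5.815549.
Quoted the other way: 1/5.815549 = 0.17195 CAD per NOK.

0.17195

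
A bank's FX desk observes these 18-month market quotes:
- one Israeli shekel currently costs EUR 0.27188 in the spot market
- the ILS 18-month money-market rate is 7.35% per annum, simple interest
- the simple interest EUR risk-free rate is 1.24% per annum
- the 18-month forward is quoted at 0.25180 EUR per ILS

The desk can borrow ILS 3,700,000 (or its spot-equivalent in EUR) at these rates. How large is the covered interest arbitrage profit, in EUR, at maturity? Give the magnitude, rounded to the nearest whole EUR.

EUR 9,709

T = 18/12 years.
Invest the ILS and cover forward: 3,700,000 × 1.110250 × 0.25180 = EUR 1,034,375.52.
Convert at spot and invest in EUR: 3,700,000 × 0.27188 × 1.018600 = EUR 1,024,666.78.
The quoted forward overvalues ILS, so borrow EUR, buy ILS at spot, deposit the ILS at 7.35%, and sell the proceeds forward at 0.25180.
Arbitrage profit = |1,034,375.52 − 1,024,666.78| = EUR 9,709.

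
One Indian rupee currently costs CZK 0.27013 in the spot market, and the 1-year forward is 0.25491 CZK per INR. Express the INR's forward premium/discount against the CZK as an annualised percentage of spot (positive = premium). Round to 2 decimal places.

-5.63%

T = 1 year.
Period premium: (0.25491 − 0.27013)/0.27013 = -0.0563432.
Annualise by dividing by T: -0.0563432 / 1 = -0.056343 → -5.63%.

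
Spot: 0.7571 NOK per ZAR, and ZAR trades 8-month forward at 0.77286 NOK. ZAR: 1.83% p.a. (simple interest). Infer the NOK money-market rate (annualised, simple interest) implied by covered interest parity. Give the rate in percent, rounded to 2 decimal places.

4.99%

T = 8/12 years.
F/S = 0.77286/0.7571 = 1.0208163 = (growth of NOK) / (growth of ZAR).
ZAR growth factor: 1 + 0.0183×8/12 = 1.012200.
So the NOK growth factor = 1.0332703.
r = (1.0332703 − 1)/(8/12) = 0.049905 → 4.99%.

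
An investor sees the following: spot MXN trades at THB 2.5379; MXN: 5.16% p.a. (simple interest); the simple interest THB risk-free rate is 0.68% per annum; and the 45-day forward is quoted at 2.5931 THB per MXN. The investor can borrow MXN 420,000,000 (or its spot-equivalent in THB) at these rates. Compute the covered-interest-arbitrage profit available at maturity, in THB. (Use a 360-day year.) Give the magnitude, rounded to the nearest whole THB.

T = 45/360 years.
Invest the MXN and cover forward: 420,000,000 × 1.006450 × 2.5931 = THB 1,096,126,707.90.
Convert at spot and invest in THB: 420,000,000 × 2.5379 × 1.000850 = THB 1,066,824,030.30.
The quoted forward overvalues MXN, so borrow THB, buy MXN at spot, deposit the MXN at 5.16%, and sell the proceeds forward at 2.5931.
The gap between the two covered legs is THB 29,302,678.

THB 29,302,678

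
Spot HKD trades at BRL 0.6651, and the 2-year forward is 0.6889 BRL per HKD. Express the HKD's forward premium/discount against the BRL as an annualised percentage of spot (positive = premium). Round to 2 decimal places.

T = 2 years.
HKD trades forward at +3.57841% vs spot over the period.
×(1/T) gives 1.79% p.a.

+1.79%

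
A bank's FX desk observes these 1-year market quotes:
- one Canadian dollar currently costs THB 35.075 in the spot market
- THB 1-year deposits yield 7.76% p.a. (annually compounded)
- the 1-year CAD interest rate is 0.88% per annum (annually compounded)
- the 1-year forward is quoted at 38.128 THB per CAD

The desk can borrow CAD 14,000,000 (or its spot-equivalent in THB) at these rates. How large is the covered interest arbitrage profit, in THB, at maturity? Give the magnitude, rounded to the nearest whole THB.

THB 9,333,890

T = 1 year.
Keep in CAD, deliver into the forward: 14,000,000·1.008800·38.128 = THB 538,489,369.60.
Swap to THB now, deposit: 14,000,000·35.075·1.077600 = THB 529,155,480.00.
The quoted forward overvalues CAD, so borrow THB, buy CAD at spot, deposit the CAD at 0.88%, and sell the proceeds forward at 38.128.
Arbitrage profit = |538,489,369.60 − 529,155,480.00| = THB 9,333,890.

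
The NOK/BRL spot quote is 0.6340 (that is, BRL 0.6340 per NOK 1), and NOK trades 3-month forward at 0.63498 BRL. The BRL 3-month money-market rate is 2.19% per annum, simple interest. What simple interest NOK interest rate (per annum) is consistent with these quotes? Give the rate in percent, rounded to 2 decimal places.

1.57%

T = 3/12 years.
F/S = 0.63498/0.634 = 1.0015457 = (growth of BRL) / (growth of NOK).
BRL growth factor: 1 + 0.0219×3/12 = 1.005475.
That pins the NOK growth at 1.0039232.
(1.0039232 − 1)/T = 0.015693, i.e. 1.57%.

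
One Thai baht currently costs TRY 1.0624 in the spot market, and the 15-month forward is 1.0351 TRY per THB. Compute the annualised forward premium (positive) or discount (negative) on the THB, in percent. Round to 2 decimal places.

-2.06%

T = 15/12 years.
THB trades forward at -2.56965% vs spot over the period.
×(1/T) gives -2.06% p.a.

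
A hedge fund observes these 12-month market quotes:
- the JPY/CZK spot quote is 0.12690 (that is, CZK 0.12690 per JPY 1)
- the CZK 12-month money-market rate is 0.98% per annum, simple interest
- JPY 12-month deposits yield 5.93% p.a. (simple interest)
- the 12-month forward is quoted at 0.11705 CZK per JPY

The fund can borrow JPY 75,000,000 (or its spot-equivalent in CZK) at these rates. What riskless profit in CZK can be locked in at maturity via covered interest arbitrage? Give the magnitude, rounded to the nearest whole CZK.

CZK 311,442

T = 1 year.
Keep in JPY, deliver into the forward: 75,000,000·1.059300·0.11705 = CZK 9,299,329.88.
Swap to CZK now, deposit: 75,000,000·0.12690·1.009800 = CZK 9,610,771.50.
The quoted forward undervalues JPY, so borrow JPY, convert to CZK at spot, deposit the CZK at 0.98%, and buy JPY forward at 0.11705 to cover the loan.
The gap between the two covered legs is CZK 311,442.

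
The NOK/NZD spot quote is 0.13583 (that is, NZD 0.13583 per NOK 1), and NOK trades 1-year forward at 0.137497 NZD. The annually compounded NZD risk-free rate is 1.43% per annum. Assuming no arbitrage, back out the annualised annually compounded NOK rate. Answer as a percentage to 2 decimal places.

0.20%

T = 1 year.
F/S = 0.137497/0.13583 = 1.0122727 = (growth of NZD) / (growth of NOK).
NZD growth factor: (1 + 0.0143)^1 = 1.014300.
That pins the NOK growth at 1.0020027.
Annualise: 1.0020027^(1/1) − 1 = 0.002003 = 0.20%.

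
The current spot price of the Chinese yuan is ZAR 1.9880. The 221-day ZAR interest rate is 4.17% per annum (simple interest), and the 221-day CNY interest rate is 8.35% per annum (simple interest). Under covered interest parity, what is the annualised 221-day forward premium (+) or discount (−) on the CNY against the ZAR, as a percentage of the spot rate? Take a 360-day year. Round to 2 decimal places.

T = 221/360 years.
CIP forward (ZAR per CNY) = 1.988 × 1.0255992/1.0512597 = 1.9394743.
Annualised premium = (F − S)/S × (1/T) = (1.9394743 − 1.988)/1.988 ÷ (221/360) = -3.98%.

-3.98%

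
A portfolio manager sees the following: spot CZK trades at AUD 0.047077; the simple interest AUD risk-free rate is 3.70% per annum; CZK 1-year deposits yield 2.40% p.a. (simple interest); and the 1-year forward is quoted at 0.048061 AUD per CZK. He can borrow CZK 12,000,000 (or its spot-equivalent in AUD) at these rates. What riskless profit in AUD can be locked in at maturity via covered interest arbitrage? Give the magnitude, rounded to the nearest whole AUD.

AUD 4,747

T = 1 year.
Keep in CZK, deliver into the forward: 12,000,000·1.024000·0.048061 = AUD 590,573.57.
Swap to AUD now, deposit: 12,000,000·0.047077·1.037000 = AUD 585,826.19.
The quoted forward overvalues CZK, so borrow AUD, buy CZK at spot, deposit the CZK at 2.40%, and sell the proceeds forward at 0.048061.
Profit = 590,573.57 − 585,826.19 = AUD 4,747.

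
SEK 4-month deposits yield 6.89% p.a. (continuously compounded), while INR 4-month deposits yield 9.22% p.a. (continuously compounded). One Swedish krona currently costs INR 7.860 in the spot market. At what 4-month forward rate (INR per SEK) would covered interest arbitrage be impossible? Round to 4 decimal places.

7.9213

T = 4/12 years.
Growth of 1 INR over T: e^(0.0922×4/12) = 1.0312105.
SEK growth factor: e^(0.0689×4/12) = 1.0232324.
Forward (INR per SEK) = 7.86 × 1.0312105 / 1.0232324 = 7.921284.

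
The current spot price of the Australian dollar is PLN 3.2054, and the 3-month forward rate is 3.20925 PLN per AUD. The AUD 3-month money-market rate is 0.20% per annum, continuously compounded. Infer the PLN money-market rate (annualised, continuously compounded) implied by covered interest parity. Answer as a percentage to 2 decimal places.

T = 3/12 years.
CIP gives F = S · g_PLN/g_AUD, so g_PLN/g_AUD = 3.20925/3.2054 = 1.0012011.
AUD growth factor: e^(0.0020×3/12) = 1.0005001.
That pins the PLN growth at 1.0017018.
r = ln(1.0017018)/(3/12) = 0.006801 → 0.68%.

0.68%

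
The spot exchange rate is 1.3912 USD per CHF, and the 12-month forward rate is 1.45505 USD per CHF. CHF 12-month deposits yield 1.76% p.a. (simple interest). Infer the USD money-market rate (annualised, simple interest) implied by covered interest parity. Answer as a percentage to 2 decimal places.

T = 1 year.
By CIP, F/S equals the USD-to-CHF growth ratio: 1.45505/1.3912 = 1.0458956.
CHF growth factor: 1 + 0.0176×1 = 1.017600.
So the USD growth factor = 1.0643034.
r = (1.0643034 − 1)/1 = 0.064303 → 6.43%.

6.43%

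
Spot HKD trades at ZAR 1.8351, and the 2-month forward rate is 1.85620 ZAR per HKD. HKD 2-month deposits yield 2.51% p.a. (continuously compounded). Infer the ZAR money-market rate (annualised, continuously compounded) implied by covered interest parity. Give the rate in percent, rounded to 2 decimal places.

9.37%

T = 2/12 years.
F/S = 1.8562/1.8351 = 1.0114980 = (growth of ZAR) / (growth of HKD).
The HKD side grows by e^(0.0251×2/12) = 1.0041921.
So the ZAR growth factor = 1.0157383.
r = ln(1.0157383)/(2/12) = 0.093694 → 9.37%.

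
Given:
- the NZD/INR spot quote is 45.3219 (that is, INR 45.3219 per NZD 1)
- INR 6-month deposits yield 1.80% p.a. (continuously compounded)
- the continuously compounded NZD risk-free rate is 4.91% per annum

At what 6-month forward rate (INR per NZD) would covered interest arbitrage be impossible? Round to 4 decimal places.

T = 6/12 years.
INR accumulates by e^(0.0180×6/12) = 1.00904062.
Growth of 1 NZD over T: e^(0.0491×6/12) = 1.02485383.
Forward (INR per NZD) = 45.3219 × 1.00904062 / 1.02485383 = 44.622596.

44.6226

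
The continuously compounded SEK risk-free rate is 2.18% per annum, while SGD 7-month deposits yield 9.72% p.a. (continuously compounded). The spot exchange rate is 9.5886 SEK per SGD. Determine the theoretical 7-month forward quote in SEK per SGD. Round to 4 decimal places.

T = 7/12 years.
Growth of 1 SEK over T: e^(0.0218×7/12) = 1.0127979.
SGD growth factor: e^(0.0972×7/12) = 1.0583383.
CIP: F = S · (grow SEK)/(grow SGD) = 9.5886 × 1.0127979/1.0583383 = 9.176002 SEK per SGD.

9.1760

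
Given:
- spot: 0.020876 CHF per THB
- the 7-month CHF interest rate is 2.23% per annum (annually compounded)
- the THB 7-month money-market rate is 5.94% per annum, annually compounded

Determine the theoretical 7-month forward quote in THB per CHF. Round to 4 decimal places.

48.9084

T = 7/12 years.
CHF growth factor: (1 + 0.0223)^(7/12) = 1.01294853.
THB growth factor: (1 + 0.0594)^(7/12) = 1.03423282.
So F = 0.020876 × 1.01294853 / 1.03423282 = 0.020446376 (CHF/THB).
Quoted the other way: 1/0.020446376 = 48.9084 THB per CHF.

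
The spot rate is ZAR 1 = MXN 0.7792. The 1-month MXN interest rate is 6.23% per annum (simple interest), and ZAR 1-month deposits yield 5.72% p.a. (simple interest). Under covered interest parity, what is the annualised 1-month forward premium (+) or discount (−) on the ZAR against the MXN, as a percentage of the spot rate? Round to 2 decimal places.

T = 1/12 years.
No-arbitrage forward: 0.7792 × 1.0051917 / 1.0047667 = 0.7795296 MXN/ZAR.
Annualised premium = (F − S)/S × (1/T) = (0.7795296 − 0.7792)/0.7792 ÷ (1/12) = 0.51%.

+0.51%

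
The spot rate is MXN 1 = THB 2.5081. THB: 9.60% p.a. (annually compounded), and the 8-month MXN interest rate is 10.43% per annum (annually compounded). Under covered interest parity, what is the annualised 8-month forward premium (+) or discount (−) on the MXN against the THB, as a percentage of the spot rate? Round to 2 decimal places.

-0.75%

T = 8/12 years.
No-arbitrage forward: 2.5081 × 1.0630174 / 1.0683775 = 2.4955167 THB/MXN.
(F − S)/S ÷ T = (2.4955167 − 2.5081)/2.5081/(8/12) = -0.007526 → -0.75%.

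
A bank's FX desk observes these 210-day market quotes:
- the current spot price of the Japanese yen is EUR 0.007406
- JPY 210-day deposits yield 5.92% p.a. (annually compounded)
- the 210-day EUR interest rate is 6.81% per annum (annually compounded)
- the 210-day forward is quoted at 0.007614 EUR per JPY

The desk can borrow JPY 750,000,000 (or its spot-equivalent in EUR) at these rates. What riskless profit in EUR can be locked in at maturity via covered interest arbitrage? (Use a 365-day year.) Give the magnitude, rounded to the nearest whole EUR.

EUR 133,542

T = 210/365 years.
Route A — deposit JPY, sell forward: 750,000,000 × 1.033643762 × 0.007614 = EUR 5,902,622.70.
Route B — convert at spot, deposit EUR: 750,000,000 × 0.007406 × 1.038631882 = EUR 5,769,080.79.
The quoted forward overvalues JPY, so borrow EUR, buy JPY at spot, deposit the JPY at 5.92%, and sell the proceeds forward at 0.007614.
Arbitrage profit = |5,902,622.70 − 5,769,080.79| = EUR 133,542.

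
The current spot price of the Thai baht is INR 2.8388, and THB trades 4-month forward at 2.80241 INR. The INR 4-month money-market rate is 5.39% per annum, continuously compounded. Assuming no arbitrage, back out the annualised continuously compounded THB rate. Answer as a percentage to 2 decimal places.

9.26%

T = 4/12 years.
CIP gives F = S · g_INR/g_THB, so g_INR/g_THB = 2.80241/2.8388 = 0.9871812.
INR growth factor: e^(0.0539×4/12) = 1.018129.
So the THB growth factor = 1.0313497.
r = ln(1.0313497)/(4/12) = 0.092605 → 9.26%.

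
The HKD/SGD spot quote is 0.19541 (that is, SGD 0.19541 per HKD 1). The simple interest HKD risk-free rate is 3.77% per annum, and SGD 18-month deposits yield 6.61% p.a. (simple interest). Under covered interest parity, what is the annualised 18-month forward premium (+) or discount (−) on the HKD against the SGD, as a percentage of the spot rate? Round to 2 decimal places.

+2.69%

T = 18/12 years.
No-arbitrage forward: 0.19541 × 1.099150 / 1.056550 = 0.20328891 SGD/HKD.
Annualised premium = (F − S)/S × (1/T) = (0.20328891 − 0.19541)/0.19541 ÷ (18/12) = 2.69%.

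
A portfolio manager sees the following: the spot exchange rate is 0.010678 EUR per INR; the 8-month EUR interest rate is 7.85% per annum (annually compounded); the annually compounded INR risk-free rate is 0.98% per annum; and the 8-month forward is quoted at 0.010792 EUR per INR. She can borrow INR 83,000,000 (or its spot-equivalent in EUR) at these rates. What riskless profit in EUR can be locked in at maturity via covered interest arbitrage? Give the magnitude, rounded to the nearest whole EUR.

T = 8/12 years.
Route A — deposit INR, sell forward: 83,000,000 × 1.00652271 × 0.010792 = EUR 901,578.63.
Route B — convert at spot, deposit EUR: 83,000,000 × 0.010678 × 1.05167149 = EUR 932,069.10.
The quoted forward undervalues INR, so borrow INR, convert to EUR at spot, deposit the EUR at 7.85%, and buy INR forward at 0.010792 to cover the loan.
Arbitrage profit = |901,578.63 − 932,069.10| = EUR 30,490.

EUR 30,490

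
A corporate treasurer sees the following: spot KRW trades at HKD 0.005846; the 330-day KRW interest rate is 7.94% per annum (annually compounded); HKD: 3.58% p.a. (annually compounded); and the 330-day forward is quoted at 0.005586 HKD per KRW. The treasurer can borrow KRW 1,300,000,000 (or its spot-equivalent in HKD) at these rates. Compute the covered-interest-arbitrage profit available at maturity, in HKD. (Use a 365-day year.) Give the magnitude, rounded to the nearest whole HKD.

HKD 64,198

T = 330/365 years.
Route A — deposit KRW, sell forward: 1,300,000,000 × 1.071520634 × 0.005586 = HKD 7,781,168.54.
Route B — convert at spot, deposit HKD: 1,300,000,000 × 0.005846 × 1.03231228 = HKD 7,845,366.87.
The quoted forward undervalues KRW, so borrow KRW, convert to HKD at spot, deposit the HKD at 3.58%, and buy KRW forward at 0.005586 to cover the loan.
Arbitrage profit = |7,781,168.54 − 7,845,366.87| = HKD 64,198.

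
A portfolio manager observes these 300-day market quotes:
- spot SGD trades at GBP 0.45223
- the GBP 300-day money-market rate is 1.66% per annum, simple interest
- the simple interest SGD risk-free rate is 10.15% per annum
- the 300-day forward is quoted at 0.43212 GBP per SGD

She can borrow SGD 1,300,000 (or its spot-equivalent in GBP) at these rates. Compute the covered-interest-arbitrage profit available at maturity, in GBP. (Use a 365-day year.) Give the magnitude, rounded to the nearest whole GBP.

GBP 12,700

T = 300/365 years.
Keep in SGD, deliver into the forward: 1,300,000·1.08342466·0.43212 = GBP 608,620.30.
Swap to GBP now, deposit: 1,300,000·0.45223·1.01364384 = GBP 595,920.20.
The quoted forward overvalues SGD, so borrow GBP, buy SGD at spot, deposit the SGD at 10.15%, and sell the proceeds forward at 0.43212.
The gap between the two covered legs is GBP 12,700.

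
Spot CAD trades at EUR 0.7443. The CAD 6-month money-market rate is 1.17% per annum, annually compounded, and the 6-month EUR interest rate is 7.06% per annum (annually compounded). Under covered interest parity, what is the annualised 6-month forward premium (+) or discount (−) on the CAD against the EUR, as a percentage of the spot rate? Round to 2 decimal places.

T = 6/12 years.
CIP forward (EUR per CAD) = 0.7443 × 1.034698/1.005833 = 0.7656596.
(F − S)/S ÷ T = (0.7656596 − 0.7443)/0.7443/(6/12) = 0.057395 → 5.74%.

+5.74%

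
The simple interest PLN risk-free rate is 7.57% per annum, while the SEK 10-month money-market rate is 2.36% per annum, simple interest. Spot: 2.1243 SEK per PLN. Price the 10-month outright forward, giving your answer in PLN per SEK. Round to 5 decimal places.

T = 10/12 years.
Growth of 1 SEK over T: 1 + 0.0236×10/12 = 1.0196667.
PLN accumulates by 1 + 0.0757×10/12 = 1.0630833.
So F = 2.1243 × 1.0196667 / 1.0630833 = 2.037543 (SEK/PLN).
Invert for PLN per SEK: 1 / 2.037543 = 0.49079.

0.49079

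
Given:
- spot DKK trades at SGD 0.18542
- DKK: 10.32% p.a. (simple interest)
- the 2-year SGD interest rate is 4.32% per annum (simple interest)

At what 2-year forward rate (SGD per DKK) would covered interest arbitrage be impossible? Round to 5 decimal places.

T = 2 years.
Growth of 1 SGD over T: 1 + 0.0432×2 = 1.086400.
DKK accumulates by 1 + 0.1032×2 = 1.206400.
Forward (SGD per DKK) = 0.18542 × 1.086400 / 1.206400 = 0.1669764.

0.16698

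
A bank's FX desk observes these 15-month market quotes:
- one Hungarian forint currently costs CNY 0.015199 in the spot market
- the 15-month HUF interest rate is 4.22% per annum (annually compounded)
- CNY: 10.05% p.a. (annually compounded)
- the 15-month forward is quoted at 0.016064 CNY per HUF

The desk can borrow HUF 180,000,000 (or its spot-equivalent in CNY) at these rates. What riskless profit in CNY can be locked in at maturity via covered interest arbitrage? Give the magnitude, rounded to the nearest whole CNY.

CNY 38,877

T = 15/12 years.
Route A — deposit HUF, sell forward: 180,000,000 × 1.053025374 × 0.016064 = CNY 3,044,843.93.
Route B — convert at spot, deposit CNY: 180,000,000 × 0.015199 × 1.127165165 = CNY 3,083,721.00.
The quoted forward undervalues HUF, so borrow HUF, convert to CNY at spot, deposit the CNY at 10.05%, and buy HUF forward at 0.016064 to cover the loan.
The gap between the two covered legs is CNY 38,877.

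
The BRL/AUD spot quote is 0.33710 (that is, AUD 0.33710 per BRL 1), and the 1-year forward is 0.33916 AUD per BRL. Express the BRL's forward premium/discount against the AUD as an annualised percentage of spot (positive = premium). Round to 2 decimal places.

+0.61%

T = 1 year.
(F − S)/S = (0.33916 − 0.3371)/0.3371 = 0.0061109.
Per annum: 0.0061109 / 1 = 0.006111 = 0.61%.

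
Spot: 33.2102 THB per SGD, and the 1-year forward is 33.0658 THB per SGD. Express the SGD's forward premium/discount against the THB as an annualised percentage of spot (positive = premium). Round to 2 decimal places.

-0.43%

T = 1 year.
SGD trades forward at -0.43481% vs spot over the period.
×(1/T) gives -0.43% p.a.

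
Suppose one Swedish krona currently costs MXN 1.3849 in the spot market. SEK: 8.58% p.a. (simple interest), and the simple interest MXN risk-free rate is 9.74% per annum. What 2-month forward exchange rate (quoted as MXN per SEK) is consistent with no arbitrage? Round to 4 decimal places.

1.3875

T = 2/12 years.
Growth of 1 MXN over T: 1 + 0.0974×2/12 = 1.0162333.
SEK accumulates by 1 + 0.0858×2/12 = 1.014300.
So F = 1.3849 × 1.0162333 / 1.014300 = 1.387540 (MXN/SEK).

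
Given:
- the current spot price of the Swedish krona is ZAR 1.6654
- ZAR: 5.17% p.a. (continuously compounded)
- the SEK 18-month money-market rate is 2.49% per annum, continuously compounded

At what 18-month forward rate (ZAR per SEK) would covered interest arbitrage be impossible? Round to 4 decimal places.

1.7337

T = 18/12 years.
ZAR growth factor: e^(0.0517×18/12) = 1.0806363.
SEK accumulates by e^(0.0249×18/12) = 1.0380563.
Forward (ZAR per SEK) = 1.6654 × 1.0806363 / 1.0380563 = 1.733713.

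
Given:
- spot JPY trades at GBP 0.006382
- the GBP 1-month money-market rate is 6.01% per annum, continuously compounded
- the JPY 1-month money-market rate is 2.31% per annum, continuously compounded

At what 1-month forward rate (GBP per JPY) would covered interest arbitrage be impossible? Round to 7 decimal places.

0.0064017

T = 1/12 years.
GBP accumulates by e^(0.0601×1/12) = 1.0050209.
JPY accumulates by e^(0.0231×1/12) = 1.0019269.
So F = 0.006382 × 1.0050209 / 1.0019269 = 0.006401708 (GBP/JPY).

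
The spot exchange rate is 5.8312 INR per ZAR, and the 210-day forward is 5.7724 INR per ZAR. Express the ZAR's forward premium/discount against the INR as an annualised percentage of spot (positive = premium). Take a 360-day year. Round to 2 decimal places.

-1.73%

T = 210/360 years.
(F − S)/S = (5.7724 − 5.8312)/5.8312 = -0.0100837.
×(1/T) gives -1.73% p.a.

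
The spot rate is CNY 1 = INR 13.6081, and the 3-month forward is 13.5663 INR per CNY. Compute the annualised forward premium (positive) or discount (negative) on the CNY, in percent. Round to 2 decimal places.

T = 3/12 years.
CNY trades forward at -0.30717% vs spot over the period.
Annualise by dividing by T: -0.0030717 / (3/12) = -0.012287 → -1.23%.

-1.23%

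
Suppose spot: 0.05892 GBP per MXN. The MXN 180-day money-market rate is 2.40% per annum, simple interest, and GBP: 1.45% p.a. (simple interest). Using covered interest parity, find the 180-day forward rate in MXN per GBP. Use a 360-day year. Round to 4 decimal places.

17.0522

T = 180/360 years.
GBP growth factor: 1 + 0.0145×180/360 = 1.007250.
Growth of 1 MXN over T: 1 + 0.0240×180/360 = 1.012000.
Forward (GBP per MXN) = 0.05892 × 1.007250 / 1.012000 = 0.058643449.
Quoted the other way: 1/0.058643449 = 17.0522 MXN per GBP.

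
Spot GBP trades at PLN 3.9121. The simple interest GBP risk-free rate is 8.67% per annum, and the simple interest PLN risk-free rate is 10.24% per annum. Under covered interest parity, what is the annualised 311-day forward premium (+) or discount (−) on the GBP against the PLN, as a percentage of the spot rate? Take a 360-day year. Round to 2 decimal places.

+1.46%

T = 311/360 years.
F = S · g_PLN/g_GBP = 3.9121 × 1.0884622/1.0748992 = 3.9614626.
Annualised premium = (F − S)/S × (1/T) = (3.9614626 − 3.9121)/3.9121 ÷ (311/360) = 1.46%.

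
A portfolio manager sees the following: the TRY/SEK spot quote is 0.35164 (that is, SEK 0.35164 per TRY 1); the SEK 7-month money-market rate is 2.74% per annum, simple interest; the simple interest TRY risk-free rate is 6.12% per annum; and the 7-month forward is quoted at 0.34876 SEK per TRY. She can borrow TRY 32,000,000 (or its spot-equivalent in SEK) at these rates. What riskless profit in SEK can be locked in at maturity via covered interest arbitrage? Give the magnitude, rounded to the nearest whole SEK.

SEK 126,411

T = 7/12 years.
Keep in TRY, deliver into the forward: 32,000,000·1.035700·0.34876 = SEK 11,558,743.42.
Swap to SEK now, deposit: 32,000,000·0.35164·1.0159833333 = SEK 11,432,332.14.
The quoted forward overvalues TRY, so borrow SEK, buy TRY at spot, deposit the TRY at 6.12%, and sell the proceeds forward at 0.34876.
The gap between the two covered legs is SEK 126,411.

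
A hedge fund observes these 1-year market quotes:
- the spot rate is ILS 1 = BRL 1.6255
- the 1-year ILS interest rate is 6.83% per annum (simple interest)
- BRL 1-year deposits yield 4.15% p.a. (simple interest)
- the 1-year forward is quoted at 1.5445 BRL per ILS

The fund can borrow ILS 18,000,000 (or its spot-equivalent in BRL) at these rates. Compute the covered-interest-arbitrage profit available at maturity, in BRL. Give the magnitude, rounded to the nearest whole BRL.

T = 1 year.
Invest the ILS and cover forward: 18,000,000 × 1.068300 × 1.5445 = BRL 29,699,808.30.
Convert at spot and invest in BRL: 18,000,000 × 1.6255 × 1.041500 = BRL 30,473,248.50.
The quoted forward undervalues ILS, so borrow ILS, convert to BRL at spot, deposit the BRL at 4.15%, and buy ILS forward at 1.5445 to cover the loan.
Arbitrage profit = |29,699,808.30 − 30,473,248.50| = BRL 773,440.

BRL 773,440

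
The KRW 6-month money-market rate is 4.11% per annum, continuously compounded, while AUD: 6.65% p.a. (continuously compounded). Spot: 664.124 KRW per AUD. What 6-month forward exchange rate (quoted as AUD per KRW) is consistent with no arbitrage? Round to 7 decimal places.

T = 6/12 years.
KRW accumulates by e^(0.0411×6/12) = 1.0207626.
AUD growth factor: e^(0.0665×6/12) = 1.033809.
So F = 664.124 × 1.0207626 / 1.033809 = 655.7429 (KRW/AUD).
Quoted the other way: 1/655.7429 = 0.0015250 AUD per KRW.

0.0015250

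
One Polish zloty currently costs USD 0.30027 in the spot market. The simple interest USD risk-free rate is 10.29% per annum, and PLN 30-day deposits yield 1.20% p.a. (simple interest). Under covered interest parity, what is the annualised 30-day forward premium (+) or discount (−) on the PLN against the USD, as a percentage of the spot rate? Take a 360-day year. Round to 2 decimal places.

T = 30/360 years.
F = S · g_USD/g_PLN = 0.30027 × 1.008575/1.001000 = 0.30254227.
(F − S)/S ÷ T = (0.30254227 − 0.30027)/0.30027/(30/360) = 0.090809 → 9.08%.

+9.08%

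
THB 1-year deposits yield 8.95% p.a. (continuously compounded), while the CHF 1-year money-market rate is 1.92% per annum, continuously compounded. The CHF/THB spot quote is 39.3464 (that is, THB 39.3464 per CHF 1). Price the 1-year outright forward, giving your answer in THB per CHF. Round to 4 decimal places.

T = 1 year.
THB accumulates by e^(0.0895×1) = 1.09362733.
CHF growth factor: e^(0.0192×1) = 1.01938551.
Forward (THB per CHF) = 39.3464 × 1.09362733 / 1.01938551 = 42.211997.

42.2120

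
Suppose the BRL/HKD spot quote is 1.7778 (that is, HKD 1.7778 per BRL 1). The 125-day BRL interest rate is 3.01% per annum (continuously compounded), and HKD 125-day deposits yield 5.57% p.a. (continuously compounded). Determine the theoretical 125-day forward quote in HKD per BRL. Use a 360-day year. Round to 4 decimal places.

1.7937

T = 125/360 years.
HKD growth factor: e^(0.0557×125/360) = 1.0195285.
BRL growth factor: e^(0.0301×125/360) = 1.0105062.
So F = 1.7778 × 1.0195285 / 1.0105062 = 1.793673 (HKD/BRL).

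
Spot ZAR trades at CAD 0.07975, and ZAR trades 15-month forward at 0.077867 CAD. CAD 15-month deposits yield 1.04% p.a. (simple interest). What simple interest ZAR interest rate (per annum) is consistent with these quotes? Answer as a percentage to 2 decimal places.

T = 15/12 years.
CIP gives F = S · g_CAD/g_ZAR, so g_CAD/g_ZAR = 0.077867/0.07975 = 0.9763887.
The CAD side grows by 1 + 0.0104×15/12 = 1.013000.
So the ZAR growth factor = 1.0374966.
(1.0374966 − 1)/T = 0.029997, i.e. 3.00%.

3.00%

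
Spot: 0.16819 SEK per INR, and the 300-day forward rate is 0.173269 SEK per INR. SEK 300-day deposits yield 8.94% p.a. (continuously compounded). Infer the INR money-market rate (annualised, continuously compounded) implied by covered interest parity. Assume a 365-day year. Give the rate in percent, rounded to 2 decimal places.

T = 300/365 years.
By CIP, F/S equals the SEK-to-INR growth ratio: 0.173269/0.16819 = 1.0301980.
SEK growth factor: e^(0.0894×300/365) = 1.0762464.
So the INR growth factor = 1.0446986.
Take logs: ln 1.0446986 / (300/365) = 0.053203, so 5.32%.

5.32%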